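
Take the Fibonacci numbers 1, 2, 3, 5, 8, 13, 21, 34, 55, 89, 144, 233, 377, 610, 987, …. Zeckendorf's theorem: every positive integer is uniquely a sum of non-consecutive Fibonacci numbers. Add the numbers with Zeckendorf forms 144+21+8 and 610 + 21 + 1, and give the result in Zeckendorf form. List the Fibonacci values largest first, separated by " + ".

The two numbers are 173 and 632, so their sum is 805.
subtract 610 from 805: 195 remains
subtract 144 from 195: 51 remains
subtract 34 from 51: 17 remains
subtract 13 from 17: 4 remains
subtract 3 from 4: 1 remains
subtract 1 from 1: 0 remains

610 + 144 + 34 + 13 + 3 + 1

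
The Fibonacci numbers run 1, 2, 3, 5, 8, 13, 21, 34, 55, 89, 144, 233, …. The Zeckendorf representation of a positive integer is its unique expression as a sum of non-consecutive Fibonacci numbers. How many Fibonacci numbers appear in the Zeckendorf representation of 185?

take 144 (≤ 185); 185 − 144 = 41
take 34 (≤ 41); 41 − 34 = 7
take 5 (≤ 7); 7 − 5 = 2
take 2 (≤ 2); 2 − 2 = 0
185 = 144 + 34 + 5 + 2, which has 4 terms.

4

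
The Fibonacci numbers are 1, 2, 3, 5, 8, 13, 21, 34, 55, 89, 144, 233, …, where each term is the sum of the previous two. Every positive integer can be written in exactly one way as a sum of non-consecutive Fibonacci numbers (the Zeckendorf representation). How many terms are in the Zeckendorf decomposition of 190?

190: greatest Fibonacci not exceeding it is 144, leaving 46
46: greatest Fibonacci not exceeding it is 34, leaving 12
12: greatest Fibonacci not exceeding it is 8, leaving 4
4: greatest Fibonacci not exceeding it is 3, leaving 1
1: greatest Fibonacci not exceeding it is 1, leaving 0
190 = 144 + 34 + 8 + 3 + 1, which has 5 terms.

5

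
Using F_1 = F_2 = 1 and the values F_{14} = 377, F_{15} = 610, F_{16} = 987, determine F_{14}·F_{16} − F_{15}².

-1

377·987 − 610² = 372099 − 372100 = -1. (Cassini's identity: F_{k−1}F_{k+1} − F_k² = (−1)^k.)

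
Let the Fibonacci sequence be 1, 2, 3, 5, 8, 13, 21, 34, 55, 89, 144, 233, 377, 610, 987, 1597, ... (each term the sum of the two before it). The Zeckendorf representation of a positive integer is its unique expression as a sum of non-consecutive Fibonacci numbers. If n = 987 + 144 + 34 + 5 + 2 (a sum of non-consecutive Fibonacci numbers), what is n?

987 + 144 + 34 + 5 + 2 = 1172.

1172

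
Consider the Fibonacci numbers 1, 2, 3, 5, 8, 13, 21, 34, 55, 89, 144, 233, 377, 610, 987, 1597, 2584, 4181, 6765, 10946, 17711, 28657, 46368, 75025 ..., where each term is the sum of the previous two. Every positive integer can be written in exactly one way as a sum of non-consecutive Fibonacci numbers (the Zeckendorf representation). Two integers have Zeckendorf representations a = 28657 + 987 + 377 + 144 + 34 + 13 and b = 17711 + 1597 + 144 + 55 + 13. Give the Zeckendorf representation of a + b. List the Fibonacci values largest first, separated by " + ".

46368 + 2584 + 610 + 144 + 21 + 5

The two numbers are 30212 and 19520, so their sum is 49732.
Greedily peel off the largest Fibonacci term at each step:
take 46368 (≤ 49732); 49732 − 46368 = 3364
take 2584 (≤ 3364); 3364 − 2584 = 780
take 610 (≤ 780); 780 − 610 = 170
take 144 (≤ 170); 170 − 144 = 26
take 21 (≤ 26); 26 − 21 = 5
take 5 (≤ 5); 5 − 5 = 0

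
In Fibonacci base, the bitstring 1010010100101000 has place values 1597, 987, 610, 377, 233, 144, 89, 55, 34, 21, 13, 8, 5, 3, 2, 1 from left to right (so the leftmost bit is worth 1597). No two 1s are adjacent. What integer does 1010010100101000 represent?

2424

Summing the place values of the 1 bits: 1597 + 610 + 144 + 55 + 13 + 5 = 2424.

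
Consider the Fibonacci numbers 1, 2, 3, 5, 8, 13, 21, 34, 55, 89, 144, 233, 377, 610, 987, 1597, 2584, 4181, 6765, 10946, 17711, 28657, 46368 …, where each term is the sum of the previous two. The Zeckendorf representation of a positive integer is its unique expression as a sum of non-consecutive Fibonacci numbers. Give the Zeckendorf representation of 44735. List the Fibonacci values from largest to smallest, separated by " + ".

44735 − 28657 = 16078
16078 − 10946 = 5132
5132 − 4181 = 951
951 − 610 = 341
341 − 233 = 108
108 − 89 = 19
19 − 13 = 6
6 − 5 = 1
1 − 1 = 0
So 44735 = 28657 + 10946 + 4181 + 610 + 233 + 89 + 13 + 5 + 1, with no two terms consecutive in the sequence.

28657 + 10946 + 4181 + 610 + 233 + 89 + 13 + 5 + 1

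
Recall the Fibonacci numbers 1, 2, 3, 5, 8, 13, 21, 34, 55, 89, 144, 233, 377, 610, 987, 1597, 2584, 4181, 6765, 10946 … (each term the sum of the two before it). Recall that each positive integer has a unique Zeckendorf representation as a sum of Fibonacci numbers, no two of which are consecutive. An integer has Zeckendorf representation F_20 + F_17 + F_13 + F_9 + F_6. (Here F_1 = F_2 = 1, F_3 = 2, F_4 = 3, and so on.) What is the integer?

F_20 + F_17 + F_13 + F_9 + F_6 = 6765 + 1597 + 233 + 34 + 8 = 8637.

8637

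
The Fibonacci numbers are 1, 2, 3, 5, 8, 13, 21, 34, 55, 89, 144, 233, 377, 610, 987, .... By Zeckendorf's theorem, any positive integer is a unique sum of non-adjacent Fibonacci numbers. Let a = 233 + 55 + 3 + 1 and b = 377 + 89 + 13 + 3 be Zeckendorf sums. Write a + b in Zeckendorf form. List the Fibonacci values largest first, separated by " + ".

610 + 144 + 13 + 5 + 2

The two numbers are 292 and 482, so their sum is 774.
Greedily peel off the largest Fibonacci term at each step:
610 ≤ 774 < 987, so take 610; remainder 164
144 ≤ 164 < 233, so take 144; remainder 20
13 ≤ 20 < 21, so take 13; remainder 7
5 ≤ 7 < 8, so take 5; remainder 2
2 ≤ 2 < 3, so take 2; remainder 0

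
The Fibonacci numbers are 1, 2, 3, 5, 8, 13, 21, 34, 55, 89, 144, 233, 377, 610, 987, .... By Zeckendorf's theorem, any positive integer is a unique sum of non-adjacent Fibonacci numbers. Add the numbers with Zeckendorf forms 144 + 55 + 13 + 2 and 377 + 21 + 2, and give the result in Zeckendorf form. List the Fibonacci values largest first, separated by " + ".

610 + 3 + 1

The two numbers are 214 and 400, so their sum is 614.
take 610 (≤ 614); 614 − 610 = 4
take 3 (≤ 4); 4 − 3 = 1
take 1 (≤ 1); 1 − 1 = 0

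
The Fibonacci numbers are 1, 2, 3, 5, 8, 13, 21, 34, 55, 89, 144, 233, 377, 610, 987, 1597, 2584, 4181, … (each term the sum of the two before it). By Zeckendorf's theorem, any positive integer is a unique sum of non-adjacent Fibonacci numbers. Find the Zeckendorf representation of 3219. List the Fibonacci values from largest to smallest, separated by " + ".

3219 − 2584 = 635
635 − 610 = 25
25 − 21 = 4
4 − 3 = 1
1 − 1 = 0
So 3219 = 2584 + 610 + 21 + 3 + 1, with no two terms consecutive in the sequence.

2584 + 610 + 21 + 3 + 1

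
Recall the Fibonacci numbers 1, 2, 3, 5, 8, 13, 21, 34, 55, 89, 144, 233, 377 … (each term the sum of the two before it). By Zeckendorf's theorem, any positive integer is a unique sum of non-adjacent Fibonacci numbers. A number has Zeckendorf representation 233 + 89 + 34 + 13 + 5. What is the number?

233 + 89 + 34 + 13 + 5 = 374.

374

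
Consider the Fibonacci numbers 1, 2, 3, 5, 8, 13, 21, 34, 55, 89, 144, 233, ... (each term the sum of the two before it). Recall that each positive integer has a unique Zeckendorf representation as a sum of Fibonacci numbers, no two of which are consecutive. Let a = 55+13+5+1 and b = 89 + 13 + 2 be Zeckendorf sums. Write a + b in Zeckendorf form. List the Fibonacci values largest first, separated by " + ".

The two numbers are 74 and 104, so their sum is 178.
Greedy algorithm:
178 − 144 = 34
34 − 34 = 0

144 + 34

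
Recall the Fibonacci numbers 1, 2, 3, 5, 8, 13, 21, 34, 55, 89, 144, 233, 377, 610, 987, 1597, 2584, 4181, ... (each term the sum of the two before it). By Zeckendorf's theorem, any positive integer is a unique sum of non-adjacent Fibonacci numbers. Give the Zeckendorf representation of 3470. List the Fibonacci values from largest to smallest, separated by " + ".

2584 + 610 + 233 + 34 + 8 + 1

Greedily peel off the largest Fibonacci term at each step:
3470 − 2584 = 886
886 − 610 = 276
276 − 233 = 43
43 − 34 = 9
9 − 8 = 1
1 − 1 = 0
So 3470 = 2584 + 610 + 233 + 34 + 8 + 1, with no two terms consecutive in the sequence.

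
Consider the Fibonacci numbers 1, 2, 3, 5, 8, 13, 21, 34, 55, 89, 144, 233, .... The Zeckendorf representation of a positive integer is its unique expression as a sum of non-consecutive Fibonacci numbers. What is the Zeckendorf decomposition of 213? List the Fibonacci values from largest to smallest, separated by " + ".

largest Fibonacci ≤ 213 is 144; 213 − 144 = 69
largest Fibonacci ≤ 69 is 55; 69 − 55 = 14
largest Fibonacci ≤ 14 is 13; 14 − 13 = 1
largest Fibonacci ≤ 1 is 1; 1 − 1 = 0
So 213 = 144 + 55 + 13 + 1, with no two terms consecutive in the sequence.

144 + 55 + 13 + 1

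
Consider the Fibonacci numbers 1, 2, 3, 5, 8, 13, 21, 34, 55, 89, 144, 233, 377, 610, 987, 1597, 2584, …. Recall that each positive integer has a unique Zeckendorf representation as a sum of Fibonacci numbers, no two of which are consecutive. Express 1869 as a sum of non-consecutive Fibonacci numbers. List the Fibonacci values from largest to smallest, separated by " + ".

1597 + 233 + 34 + 5

Greedy algorithm:
take 1597 (≤ 1869); 1869 − 1597 = 272
take 233 (≤ 272); 272 − 233 = 39
take 34 (≤ 39); 39 − 34 = 5
take 5 (≤ 5); 5 − 5 = 0
So 1869 = 1597 + 233 + 34 + 5, with no two terms consecutive in the sequence.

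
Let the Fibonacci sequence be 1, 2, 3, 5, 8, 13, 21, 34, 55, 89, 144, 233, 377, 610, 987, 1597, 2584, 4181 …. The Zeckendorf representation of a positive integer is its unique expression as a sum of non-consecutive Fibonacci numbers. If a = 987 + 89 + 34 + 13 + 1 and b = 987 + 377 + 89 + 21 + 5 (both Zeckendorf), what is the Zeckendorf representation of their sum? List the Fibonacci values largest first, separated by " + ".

The two numbers are 1124 and 1479, so their sum is 2603.
2584 ≤ 2603 < 4181, so take 2584; remainder 19
13 ≤ 19 < 21, so take 13; remainder 6
5 ≤ 6 < 8, so take 5; remainder 1
1 ≤ 1 < 2, so take 1; remainder 0

2584 + 13 + 5 + 1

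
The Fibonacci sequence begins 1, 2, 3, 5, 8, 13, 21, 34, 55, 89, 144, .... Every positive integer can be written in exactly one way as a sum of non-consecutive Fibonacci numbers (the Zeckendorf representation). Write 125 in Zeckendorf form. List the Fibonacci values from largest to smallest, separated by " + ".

125 − 89 = 36
36 − 34 = 2
2 − 2 = 0
So 125 = 89 + 34 + 2, with no two terms consecutive in the sequence.

89 + 34 + 2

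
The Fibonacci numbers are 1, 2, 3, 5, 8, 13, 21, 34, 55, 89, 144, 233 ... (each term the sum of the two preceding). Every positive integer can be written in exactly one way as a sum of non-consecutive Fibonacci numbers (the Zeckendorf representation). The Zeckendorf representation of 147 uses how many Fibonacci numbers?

2

144 ≤ 147 < 233, so take 144; remainder 3
3 ≤ 3 < 5, so take 3; remainder 0
147 = 144 + 3, which has 2 terms.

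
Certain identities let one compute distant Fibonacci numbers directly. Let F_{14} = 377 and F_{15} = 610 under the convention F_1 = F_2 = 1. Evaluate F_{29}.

514229

By F_{2k+1} = F_k² + F_{k+1}²: F_{29} = 377² + 610² = 142129 + 372100 = 514229.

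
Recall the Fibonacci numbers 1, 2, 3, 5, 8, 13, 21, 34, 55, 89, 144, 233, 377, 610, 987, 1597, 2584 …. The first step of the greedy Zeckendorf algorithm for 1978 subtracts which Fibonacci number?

1597 ≤ 1978 < 2584, so the largest Fibonacci number not exceeding 1978 is 1597.

1597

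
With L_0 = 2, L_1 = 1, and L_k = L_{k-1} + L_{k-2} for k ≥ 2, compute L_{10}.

123

Iterating the recurrence up to L_{6} = 18 and L_{5} = 11:
L_{7} = L_{6} + L_{5} = 18 + 11 = 29
L_{8} = L_{7} + L_{6} = 29 + 18 = 47
L_{9} = L_{8} + L_{7} = 47 + 29 = 76
L_{10} = L_{9} + L_{8} = 76 + 47 = 123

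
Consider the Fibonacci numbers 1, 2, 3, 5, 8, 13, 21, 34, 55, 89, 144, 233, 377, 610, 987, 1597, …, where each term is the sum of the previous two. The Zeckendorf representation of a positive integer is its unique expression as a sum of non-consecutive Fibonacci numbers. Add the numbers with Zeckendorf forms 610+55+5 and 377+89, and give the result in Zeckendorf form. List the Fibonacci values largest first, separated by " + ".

The two numbers are 670 and 466, so their sum is 1136.
largest Fibonacci ≤ 1136 is 987; 1136 − 987 = 149
largest Fibonacci ≤ 149 is 144; 149 − 144 = 5
largest Fibonacci ≤ 5 is 5; 5 − 5 = 0

987 + 144 + 5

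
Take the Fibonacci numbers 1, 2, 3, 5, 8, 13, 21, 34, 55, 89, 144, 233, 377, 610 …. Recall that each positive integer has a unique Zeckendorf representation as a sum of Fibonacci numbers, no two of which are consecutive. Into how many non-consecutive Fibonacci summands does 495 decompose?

Greedy algorithm:
subtract 377 from 495: 118 remains
subtract 89 from 118: 29 remains
subtract 21 from 29: 8 remains
subtract 8 from 8: 0 remains
495 = 377 + 89 + 21 + 8, which has 4 terms.

4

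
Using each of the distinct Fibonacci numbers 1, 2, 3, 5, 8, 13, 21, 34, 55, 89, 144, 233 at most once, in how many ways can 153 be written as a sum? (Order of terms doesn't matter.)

Each representation comes from the Zeckendorf form by replacing some F_k with F_{k−1} + F_{k−2} where possible.
153 = 144+8+1 = 144+5+3+1 = 89+55+8+1 = … (4 more), for 7 in all.

7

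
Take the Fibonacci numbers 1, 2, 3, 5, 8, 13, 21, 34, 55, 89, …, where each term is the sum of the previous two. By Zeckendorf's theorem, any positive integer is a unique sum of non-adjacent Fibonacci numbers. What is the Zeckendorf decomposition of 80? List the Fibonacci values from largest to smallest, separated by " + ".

Repeatedly subtract the largest Fibonacci number that fits:
subtract 55 from 80: 25 remains
subtract 21 from 25: 4 remains
subtract 3 from 4: 1 remains
subtract 1 from 1: 0 remains
So 80 = 55 + 21 + 3 + 1, with no two terms consecutive in the sequence.

55 + 21 + 3 + 1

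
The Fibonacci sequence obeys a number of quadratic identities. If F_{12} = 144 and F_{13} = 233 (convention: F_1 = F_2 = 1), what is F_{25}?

75025

By F_{2k+1} = F_k² + F_{k+1}²: F_{25} = 144² + 233² = 20736 + 54289 = 75025.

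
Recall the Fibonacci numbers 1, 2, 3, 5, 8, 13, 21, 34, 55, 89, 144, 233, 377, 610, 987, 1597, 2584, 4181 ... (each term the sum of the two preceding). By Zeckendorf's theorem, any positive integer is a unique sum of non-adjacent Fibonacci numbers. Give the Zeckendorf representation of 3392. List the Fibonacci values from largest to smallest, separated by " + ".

subtract 2584 from 3392: 808 remains
subtract 610 from 808: 198 remains
subtract 144 from 198: 54 remains
subtract 34 from 54: 20 remains
subtract 13 from 20: 7 remains
subtract 5 from 7: 2 remains
subtract 2 from 2: 0 remains
So 3392 = 2584 + 610 + 144 + 34 + 13 + 5 + 2, with no two terms consecutive in the sequence.

2584 + 610 + 144 + 34 + 13 + 5 + 2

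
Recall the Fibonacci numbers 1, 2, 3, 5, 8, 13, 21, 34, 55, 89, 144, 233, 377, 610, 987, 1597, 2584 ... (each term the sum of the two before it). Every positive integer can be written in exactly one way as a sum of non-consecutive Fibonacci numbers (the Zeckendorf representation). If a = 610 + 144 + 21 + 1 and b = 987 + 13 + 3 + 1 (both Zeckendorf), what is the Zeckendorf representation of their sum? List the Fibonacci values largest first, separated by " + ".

1597 + 144 + 34 + 5

The two numbers are 776 and 1004, so their sum is 1780.
1780 − 1597 = 183
183 − 144 = 39
39 − 34 = 5
5 − 5 = 0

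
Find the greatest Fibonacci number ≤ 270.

233 ≤ 270 < 377, so the largest Fibonacci number not exceeding 270 is 233.

233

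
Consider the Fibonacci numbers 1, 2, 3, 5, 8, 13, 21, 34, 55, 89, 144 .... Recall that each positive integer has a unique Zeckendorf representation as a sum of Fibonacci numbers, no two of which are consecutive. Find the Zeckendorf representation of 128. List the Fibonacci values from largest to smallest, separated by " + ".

89 + 34 + 5

take 89 (≤ 128); 128 − 89 = 39
take 34 (≤ 39); 39 − 34 = 5
take 5 (≤ 5); 5 − 5 = 0
So 128 = 89 + 34 + 5, with no two terms consecutive in the sequence.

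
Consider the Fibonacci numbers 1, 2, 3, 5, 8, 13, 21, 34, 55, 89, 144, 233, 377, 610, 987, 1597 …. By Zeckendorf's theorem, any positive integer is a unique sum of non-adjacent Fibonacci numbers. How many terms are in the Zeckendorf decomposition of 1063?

subtract 987 from 1063: 76 remains
subtract 55 from 76: 21 remains
subtract 21 from 21: 0 remains
1063 = 987 + 55 + 21, which has 3 terms.

3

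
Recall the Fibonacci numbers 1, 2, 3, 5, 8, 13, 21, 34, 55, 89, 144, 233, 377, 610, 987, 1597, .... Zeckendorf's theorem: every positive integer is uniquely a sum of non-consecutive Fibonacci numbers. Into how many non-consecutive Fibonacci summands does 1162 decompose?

5

987 ≤ 1162 < 1597, so take 987; remainder 175
144 ≤ 175 < 233, so take 144; remainder 31
21 ≤ 31 < 34, so take 21; remainder 10
8 ≤ 10 < 13, so take 8; remainder 2
2 ≤ 2 < 3, so take 2; remainder 0
1162 = 987 + 144 + 21 + 8 + 2, which has 5 terms.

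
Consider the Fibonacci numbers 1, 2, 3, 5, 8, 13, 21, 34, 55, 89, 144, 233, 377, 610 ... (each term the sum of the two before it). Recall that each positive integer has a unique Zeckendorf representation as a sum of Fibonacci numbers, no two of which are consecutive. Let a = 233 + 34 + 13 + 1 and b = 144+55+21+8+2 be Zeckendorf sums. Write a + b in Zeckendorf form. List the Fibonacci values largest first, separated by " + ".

The two numbers are 281 and 230, so their sum is 511.
Greedy algorithm:
take 377 (≤ 511); 511 − 377 = 134
take 89 (≤ 134); 134 − 89 = 45
take 34 (≤ 45); 45 − 34 = 11
take 8 (≤ 11); 11 − 8 = 3
take 3 (≤ 3); 3 − 3 = 0

377 + 89 + 34 + 8 + 3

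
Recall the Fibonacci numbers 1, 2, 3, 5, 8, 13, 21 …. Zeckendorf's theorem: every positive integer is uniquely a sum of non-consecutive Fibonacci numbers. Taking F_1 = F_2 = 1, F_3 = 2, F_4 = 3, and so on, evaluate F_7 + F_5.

F_7 + F_5 = 13 + 5 = 18.

18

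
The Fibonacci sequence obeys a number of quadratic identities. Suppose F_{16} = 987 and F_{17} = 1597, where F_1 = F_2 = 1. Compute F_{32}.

2178309

By the doubling identity F_{2k} = F_k(2F_{k+1} − F_k): F_{32} = 987·(2·1597 − 987) = 987·2207 = 2178309.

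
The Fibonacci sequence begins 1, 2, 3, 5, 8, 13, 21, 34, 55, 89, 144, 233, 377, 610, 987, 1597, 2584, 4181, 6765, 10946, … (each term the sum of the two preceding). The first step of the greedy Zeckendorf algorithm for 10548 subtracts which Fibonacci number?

6765 ≤ 10548 < 10946, so the largest Fibonacci number not exceeding 10548 is 6765.

6765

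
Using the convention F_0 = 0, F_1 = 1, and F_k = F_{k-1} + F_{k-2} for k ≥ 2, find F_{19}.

Iterating the recurrence up to F_{13} = 233 and F_{12} = 144:
F_{14} = F_{13} + F_{12} = 233 + 144 = 377
F_{15} = F_{14} + F_{13} = 377 + 233 = 610
F_{16} = F_{15} + F_{14} = 610 + 377 = 987
F_{17} = F_{16} + F_{15} = 987 + 610 = 1597
F_{18} = F_{17} + F_{16} = 1597 + 987 = 2584
F_{19} = F_{18} + F_{17} = 2584 + 1597 = 4181

4181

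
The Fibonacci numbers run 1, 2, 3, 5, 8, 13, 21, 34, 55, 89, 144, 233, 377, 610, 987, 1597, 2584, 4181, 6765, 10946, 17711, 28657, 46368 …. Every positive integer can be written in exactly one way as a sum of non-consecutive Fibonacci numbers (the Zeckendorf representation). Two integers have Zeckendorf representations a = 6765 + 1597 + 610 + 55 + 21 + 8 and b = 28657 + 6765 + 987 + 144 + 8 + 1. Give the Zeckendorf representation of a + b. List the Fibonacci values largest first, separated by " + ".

The two numbers are 9056 and 36562, so their sum is 45618.
Greedily peel off the largest Fibonacci term at each step:
45618 − 28657 = 16961
16961 − 10946 = 6015
6015 − 4181 = 1834
1834 − 1597 = 237
237 − 233 = 4
4 − 3 = 1
1 − 1 = 0

28657 + 10946 + 4181 + 1597 + 233 + 3 + 1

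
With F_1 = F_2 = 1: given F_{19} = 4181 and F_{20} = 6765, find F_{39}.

63245986

By F_{2k+1} = F_k² + F_{k+1}²: F_{39} = 4181² + 6765² = 17480761 + 45765225 = 63245986.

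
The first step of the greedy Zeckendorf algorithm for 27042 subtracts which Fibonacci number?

17711 ≤ 27042 < 28657, so the largest Fibonacci number not exceeding 27042 is 17711.

17711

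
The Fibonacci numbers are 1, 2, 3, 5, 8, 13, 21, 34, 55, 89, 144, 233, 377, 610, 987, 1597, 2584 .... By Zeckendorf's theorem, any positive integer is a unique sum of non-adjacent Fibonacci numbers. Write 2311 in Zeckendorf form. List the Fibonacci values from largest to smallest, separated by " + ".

Greedy algorithm:
2311: greatest Fibonacci not exceeding it is 1597, leaving 714
714: greatest Fibonacci not exceeding it is 610, leaving 104
104: greatest Fibonacci not exceeding it is 89, leaving 15
15: greatest Fibonacci not exceeding it is 13, leaving 2
2: greatest Fibonacci not exceeding it is 2, leaving 0
So 2311 = 1597 + 610 + 89 + 13 + 2, with no two terms consecutive in the sequence.

1597 + 610 + 89 + 13 + 2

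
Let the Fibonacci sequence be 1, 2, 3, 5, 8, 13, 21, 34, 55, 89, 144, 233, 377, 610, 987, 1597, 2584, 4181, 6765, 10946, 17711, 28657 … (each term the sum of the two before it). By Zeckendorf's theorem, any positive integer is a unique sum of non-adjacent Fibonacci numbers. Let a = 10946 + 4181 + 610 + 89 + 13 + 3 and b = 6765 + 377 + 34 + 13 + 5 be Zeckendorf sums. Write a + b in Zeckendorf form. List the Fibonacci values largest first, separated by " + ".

17711 + 4181 + 987 + 144 + 13

The two numbers are 15842 and 7194, so their sum is 23036.
17711 ≤ 23036 < 28657, so take 17711; remainder 5325
4181 ≤ 5325 < 6765, so take 4181; remainder 1144
987 ≤ 1144 < 1597, so take 987; remainder 157
144 ≤ 157 < 233, so take 144; remainder 13
13 ≤ 13 < 21, so take 13; remainder 0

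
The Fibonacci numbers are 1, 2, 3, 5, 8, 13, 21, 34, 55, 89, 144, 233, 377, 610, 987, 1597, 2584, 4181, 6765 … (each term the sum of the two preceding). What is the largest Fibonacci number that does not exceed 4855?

4181

4181 ≤ 4855 < 6765, so the largest Fibonacci number not exceeding 4855 is 4181.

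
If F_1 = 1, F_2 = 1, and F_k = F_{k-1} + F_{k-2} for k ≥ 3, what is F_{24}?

46368

Iterating the recurrence up to F_{16} = 987 and F_{15} = 610:
F_{17} = F_{16} + F_{15} = 987 + 610 = 1597
F_{18} = F_{17} + F_{16} = 1597 + 987 = 2584
F_{19} = F_{18} + F_{17} = 2584 + 1597 = 4181
F_{20} = F_{19} + F_{18} = 4181 + 2584 = 6765
F_{21} = F_{20} + F_{19} = 6765 + 4181 = 10946
F_{22} = F_{21} + F_{20} = 10946 + 6765 = 17711
F_{23} = F_{22} + F_{21} = 17711 + 10946 = 28657
F_{24} = F_{23} + F_{22} = 28657 + 17711 = 46368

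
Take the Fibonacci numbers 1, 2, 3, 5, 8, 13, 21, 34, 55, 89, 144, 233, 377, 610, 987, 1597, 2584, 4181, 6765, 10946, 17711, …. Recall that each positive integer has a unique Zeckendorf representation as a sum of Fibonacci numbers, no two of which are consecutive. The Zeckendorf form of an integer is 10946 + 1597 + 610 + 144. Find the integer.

10946 + 1597 + 610 + 144 = 13297.

13297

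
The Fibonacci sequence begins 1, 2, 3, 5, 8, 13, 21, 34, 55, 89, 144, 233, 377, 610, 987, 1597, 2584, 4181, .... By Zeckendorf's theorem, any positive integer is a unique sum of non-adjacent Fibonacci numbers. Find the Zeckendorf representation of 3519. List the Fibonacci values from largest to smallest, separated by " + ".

2584 + 610 + 233 + 89 + 3

Repeatedly subtract the largest Fibonacci number that fits:
2584 ≤ 3519 < 4181, so take 2584; remainder 935
610 ≤ 935 < 987, so take 610; remainder 325
233 ≤ 325 < 377, so take 233; remainder 92
89 ≤ 92 < 144, so take 89; remainder 3
3 ≤ 3 < 5, so take 3; remainder 0
So 3519 = 2584 + 610 + 233 + 89 + 3, with no two terms consecutive in the sequence.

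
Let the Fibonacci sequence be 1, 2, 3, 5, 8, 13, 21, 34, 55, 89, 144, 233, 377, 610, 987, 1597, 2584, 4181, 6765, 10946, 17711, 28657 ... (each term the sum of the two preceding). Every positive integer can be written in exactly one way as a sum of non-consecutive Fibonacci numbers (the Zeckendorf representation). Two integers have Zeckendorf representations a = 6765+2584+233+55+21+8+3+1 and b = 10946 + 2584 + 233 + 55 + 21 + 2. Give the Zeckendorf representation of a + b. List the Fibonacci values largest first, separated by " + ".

The two numbers are 9670 and 13841, so their sum is 23511.
Repeatedly subtract the largest Fibonacci number that fits:
23511: greatest Fibonacci not exceeding it is 17711, leaving 5800
5800: greatest Fibonacci not exceeding it is 4181, leaving 1619
1619: greatest Fibonacci not exceeding it is 1597, leaving 22
22: greatest Fibonacci not exceeding it is 21, leaving 1
1: greatest Fibonacci not exceeding it is 1, leaving 0

17711 + 4181 + 1597 + 21 + 1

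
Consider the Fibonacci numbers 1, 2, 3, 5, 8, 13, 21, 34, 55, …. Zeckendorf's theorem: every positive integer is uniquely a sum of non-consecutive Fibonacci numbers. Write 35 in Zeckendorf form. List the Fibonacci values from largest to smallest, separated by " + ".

Greedily peel off the largest Fibonacci term at each step:
take 34 (≤ 35); 35 − 34 = 1
take 1 (≤ 1); 1 − 1 = 0
So 35 = 34 + 1, with no two terms consecutive in the sequence.

34 + 1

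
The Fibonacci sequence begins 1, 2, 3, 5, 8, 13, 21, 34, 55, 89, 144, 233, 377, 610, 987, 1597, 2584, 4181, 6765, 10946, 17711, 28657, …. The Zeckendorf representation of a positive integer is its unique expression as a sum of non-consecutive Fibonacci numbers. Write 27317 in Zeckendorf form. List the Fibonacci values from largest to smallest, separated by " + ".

17711 + 6765 + 2584 + 233 + 21 + 3

27317 − 17711 = 9606
9606 − 6765 = 2841
2841 − 2584 = 257
257 − 233 = 24
24 − 21 = 3
3 − 3 = 0
So 27317 = 17711 + 6765 + 2584 + 233 + 21 + 3, with no two terms consecutive in the sequence.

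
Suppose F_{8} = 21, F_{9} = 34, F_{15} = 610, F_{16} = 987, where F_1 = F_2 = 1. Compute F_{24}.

46368

By the addition formula F_{m+n} = F_m F_{n+1} + F_{m−1} F_n with m=16, n=8: F_{24} = 987·34 + 610·21 = 33558 + 12810 = 46368.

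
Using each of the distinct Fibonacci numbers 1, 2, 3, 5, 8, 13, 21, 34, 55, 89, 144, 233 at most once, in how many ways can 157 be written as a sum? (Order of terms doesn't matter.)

9

Each representation comes from the Zeckendorf form by replacing some F_k with F_{k−1} + F_{k−2} where possible.
157 = 144+13 = 144+8+5 = 89+55+13 = 144+8+3+2 = 89+55+8+5 = … (4 more), for 9 in all.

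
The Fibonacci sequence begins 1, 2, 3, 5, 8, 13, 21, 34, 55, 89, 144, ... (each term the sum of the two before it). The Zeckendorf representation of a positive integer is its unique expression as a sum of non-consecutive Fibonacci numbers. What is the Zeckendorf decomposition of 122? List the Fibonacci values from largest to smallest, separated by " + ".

Greedy algorithm:
subtract 89 from 122: 33 remains
subtract 21 from 33: 12 remains
subtract 8 from 12: 4 remains
subtract 3 from 4: 1 remains
subtract 1 from 1: 0 remains
So 122 = 89 + 21 + 8 + 3 + 1, with no two terms consecutive in the sequence.

89 + 21 + 8 + 3 + 1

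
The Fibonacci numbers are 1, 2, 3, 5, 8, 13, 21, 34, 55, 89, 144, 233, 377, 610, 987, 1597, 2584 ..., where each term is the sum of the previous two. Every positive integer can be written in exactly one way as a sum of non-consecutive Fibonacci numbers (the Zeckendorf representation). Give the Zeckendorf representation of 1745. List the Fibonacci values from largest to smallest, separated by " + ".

1597 + 144 + 3 + 1

Greedily peel off the largest Fibonacci term at each step:
subtract 1597 from 1745: 148 remains
subtract 144 from 148: 4 remains
subtract 3 from 4: 1 remains
subtract 1 from 1: 0 remains
So 1745 = 1597 + 144 + 3 + 1, with no two terms consecutive in the sequence.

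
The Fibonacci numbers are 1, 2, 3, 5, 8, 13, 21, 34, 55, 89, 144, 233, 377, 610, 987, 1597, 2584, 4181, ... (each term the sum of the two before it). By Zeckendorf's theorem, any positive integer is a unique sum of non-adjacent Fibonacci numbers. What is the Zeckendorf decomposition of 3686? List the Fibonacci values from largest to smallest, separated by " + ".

Repeatedly subtract the largest Fibonacci number that fits:
subtract 2584 from 3686: 1102 remains
subtract 987 from 1102: 115 remains
subtract 89 from 115: 26 remains
subtract 21 from 26: 5 remains
subtract 5 from 5: 0 remains
So 3686 = 2584 + 987 + 89 + 21 + 5, with no two terms consecutive in the sequence.

2584 + 987 + 89 + 21 + 5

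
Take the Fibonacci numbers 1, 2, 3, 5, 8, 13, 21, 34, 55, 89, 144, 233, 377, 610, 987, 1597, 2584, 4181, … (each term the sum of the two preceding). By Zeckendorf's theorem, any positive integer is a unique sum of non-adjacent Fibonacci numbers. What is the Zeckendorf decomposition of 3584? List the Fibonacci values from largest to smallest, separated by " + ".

Greedy algorithm:
3584: greatest Fibonacci not exceeding it is 2584, leaving 1000
1000: greatest Fibonacci not exceeding it is 987, leaving 13
13: greatest Fibonacci not exceeding it is 13, leaving 0
So 3584 = 2584 + 987 + 13, with no two terms consecutive in the sequence.

2584 + 987 + 13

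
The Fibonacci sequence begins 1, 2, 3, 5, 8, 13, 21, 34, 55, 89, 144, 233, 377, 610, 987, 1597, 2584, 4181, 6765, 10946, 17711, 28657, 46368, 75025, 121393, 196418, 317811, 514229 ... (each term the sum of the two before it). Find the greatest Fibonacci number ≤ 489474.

317811

317811 ≤ 489474 < 514229, so the largest Fibonacci number not exceeding 489474 is 317811.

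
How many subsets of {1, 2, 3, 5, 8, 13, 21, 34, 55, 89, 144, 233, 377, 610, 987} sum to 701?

Each representation comes from the Zeckendorf form by replacing some F_k with F_{k−1} + F_{k−2} where possible.
701 = 610+89+2 = 610+55+34+2 = 377+233+89+2 = 610+55+21+13+2 = 377+233+55+34+2 = … (6 more), for 11 in all.

11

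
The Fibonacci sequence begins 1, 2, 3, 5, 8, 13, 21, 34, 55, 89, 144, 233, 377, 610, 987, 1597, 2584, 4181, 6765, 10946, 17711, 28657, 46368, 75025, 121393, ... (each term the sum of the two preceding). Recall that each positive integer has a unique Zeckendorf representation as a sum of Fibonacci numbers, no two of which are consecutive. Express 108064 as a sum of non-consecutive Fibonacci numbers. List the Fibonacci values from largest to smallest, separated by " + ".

75025 + 28657 + 4181 + 144 + 55 + 2

108064 − 75025 = 33039
33039 − 28657 = 4382
4382 − 4181 = 201
201 − 144 = 57
57 − 55 = 2
2 − 2 = 0
So 108064 = 75025 + 28657 + 4181 + 144 + 55 + 2, with no two terms consecutive in the sequence.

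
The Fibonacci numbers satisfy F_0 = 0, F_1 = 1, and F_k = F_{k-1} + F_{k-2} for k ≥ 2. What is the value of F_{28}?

317811

Iterating the recurrence up to F_{24} = 46368 and F_{23} = 28657:
F_{25} = F_{24} + F_{23} = 46368 + 28657 = 75025
F_{26} = F_{25} + F_{24} = 75025 + 46368 = 121393
F_{27} = F_{26} + F_{25} = 121393 + 75025 = 196418
F_{28} = F_{27} + F_{26} = 196418 + 121393 = 317811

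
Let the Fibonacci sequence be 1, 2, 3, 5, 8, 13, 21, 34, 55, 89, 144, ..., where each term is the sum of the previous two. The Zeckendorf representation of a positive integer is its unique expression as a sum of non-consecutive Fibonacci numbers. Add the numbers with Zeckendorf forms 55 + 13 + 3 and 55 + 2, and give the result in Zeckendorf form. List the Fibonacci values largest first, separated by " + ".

The two numbers are 71 and 57, so their sum is 128.
Greedy algorithm:
89 ≤ 128 < 144, so take 89; remainder 39
34 ≤ 39 < 55, so take 34; remainder 5
5 ≤ 5 < 8, so take 5; remainder 0

89 + 34 + 5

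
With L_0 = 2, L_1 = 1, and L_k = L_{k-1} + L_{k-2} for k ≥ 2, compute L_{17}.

Iterating the recurrence up to L_{10} = 123 and L_{9} = 76:
L_{11} = L_{10} + L_{9} = 123 + 76 = 199
L_{12} = L_{11} + L_{10} = 199 + 123 = 322
L_{13} = L_{12} + L_{11} = 322 + 199 = 521
L_{14} = L_{13} + L_{12} = 521 + 322 = 843
L_{15} = L_{14} + L_{13} = 843 + 521 = 1364
L_{16} = L_{15} + L_{14} = 1364 + 843 = 2207
L_{17} = L_{16} + L_{15} = 2207 + 1364 = 3571

3571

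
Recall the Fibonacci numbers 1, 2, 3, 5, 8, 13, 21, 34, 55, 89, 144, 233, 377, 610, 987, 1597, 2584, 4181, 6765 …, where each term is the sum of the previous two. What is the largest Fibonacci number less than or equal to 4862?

4181 ≤ 4862 < 6765, so the largest Fibonacci number not exceeding 4862 is 4181.

4181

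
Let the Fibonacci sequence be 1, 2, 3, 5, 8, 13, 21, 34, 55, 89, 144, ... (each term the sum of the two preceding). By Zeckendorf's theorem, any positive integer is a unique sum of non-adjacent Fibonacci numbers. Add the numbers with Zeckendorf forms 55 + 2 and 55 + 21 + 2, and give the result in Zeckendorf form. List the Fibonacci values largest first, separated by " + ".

89 + 34 + 8 + 3 + 1

The two numbers are 57 and 78, so their sum is 135.
Greedily peel off the largest Fibonacci term at each step:
subtract 89 from 135: 46 remains
subtract 34 from 46: 12 remains
subtract 8 from 12: 4 remains
subtract 3 from 4: 1 remains
subtract 1 from 1: 0 remains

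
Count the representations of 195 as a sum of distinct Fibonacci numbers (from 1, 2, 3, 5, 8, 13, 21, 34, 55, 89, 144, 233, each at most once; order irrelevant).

6

Each representation comes from the Zeckendorf form by replacing some F_k with F_{k−1} + F_{k−2} where possible.
195 = 144+34+13+3+1 = 144+34+8+5+3+1 = 89+55+34+13+3+1 = … (3 more), for 6 in all.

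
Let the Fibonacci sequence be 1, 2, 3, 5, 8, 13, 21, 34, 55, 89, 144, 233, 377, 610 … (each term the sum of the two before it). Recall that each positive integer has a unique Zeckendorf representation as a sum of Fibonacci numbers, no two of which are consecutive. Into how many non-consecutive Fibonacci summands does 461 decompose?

4

377 ≤ 461 < 610, so take 377; remainder 84
55 ≤ 84 < 89, so take 55; remainder 29
21 ≤ 29 < 34, so take 21; remainder 8
8 ≤ 8 < 13, so take 8; remainder 0
461 = 377 + 55 + 21 + 8, which has 4 terms.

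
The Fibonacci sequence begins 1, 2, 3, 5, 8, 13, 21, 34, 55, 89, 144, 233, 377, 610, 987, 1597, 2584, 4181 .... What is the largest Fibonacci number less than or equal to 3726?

2584

2584 ≤ 3726 < 4181, so the largest Fibonacci number not exceeding 3726 is 2584.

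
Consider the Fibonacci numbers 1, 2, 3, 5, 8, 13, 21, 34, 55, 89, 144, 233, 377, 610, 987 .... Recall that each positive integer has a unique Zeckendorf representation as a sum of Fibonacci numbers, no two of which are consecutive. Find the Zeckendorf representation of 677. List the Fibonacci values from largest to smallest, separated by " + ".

610 + 55 + 8 + 3 + 1

Greedy algorithm:
677 − 610 = 67
67 − 55 = 12
12 − 8 = 4
4 − 3 = 1
1 − 1 = 0
So 677 = 610 + 55 + 8 + 3 + 1, with no two terms consecutive in the sequence.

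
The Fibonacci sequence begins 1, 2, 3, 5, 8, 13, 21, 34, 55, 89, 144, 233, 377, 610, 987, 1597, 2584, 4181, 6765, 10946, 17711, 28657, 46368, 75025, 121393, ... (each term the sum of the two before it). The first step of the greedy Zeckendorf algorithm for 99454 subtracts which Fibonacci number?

75025 ≤ 99454 < 121393, so the largest Fibonacci number not exceeding 99454 is 75025.

75025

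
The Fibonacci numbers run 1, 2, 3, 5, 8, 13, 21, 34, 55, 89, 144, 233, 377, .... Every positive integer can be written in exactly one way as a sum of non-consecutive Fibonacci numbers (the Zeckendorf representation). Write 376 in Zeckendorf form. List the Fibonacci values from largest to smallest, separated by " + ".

take 233 (≤ 376); 376 − 233 = 143
take 89 (≤ 143); 143 − 89 = 54
take 34 (≤ 54); 54 − 34 = 20
take 13 (≤ 20); 20 − 13 = 7
take 5 (≤ 7); 7 − 5 = 2
take 2 (≤ 2); 2 − 2 = 0
So 376 = 233 + 89 + 34 + 13 + 5 + 2, with no two terms consecutive in the sequence.

233 + 89 + 34 + 13 + 5 + 2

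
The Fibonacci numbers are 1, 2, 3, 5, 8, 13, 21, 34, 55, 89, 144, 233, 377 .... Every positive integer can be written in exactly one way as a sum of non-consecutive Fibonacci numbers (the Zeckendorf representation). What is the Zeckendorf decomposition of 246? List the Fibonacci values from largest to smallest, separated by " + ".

largest Fibonacci ≤ 246 is 233; 246 − 233 = 13
largest Fibonacci ≤ 13 is 13; 13 − 13 = 0
So 246 = 233 + 13, with no two terms consecutive in the sequence.

233 + 13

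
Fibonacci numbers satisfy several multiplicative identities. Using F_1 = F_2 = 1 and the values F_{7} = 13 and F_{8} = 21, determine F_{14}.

By the doubling identity F_{2k} = F_k(2F_{k+1} − F_k): F_{14} = 13·(2·21 − 13) = 13·29 = 377.

377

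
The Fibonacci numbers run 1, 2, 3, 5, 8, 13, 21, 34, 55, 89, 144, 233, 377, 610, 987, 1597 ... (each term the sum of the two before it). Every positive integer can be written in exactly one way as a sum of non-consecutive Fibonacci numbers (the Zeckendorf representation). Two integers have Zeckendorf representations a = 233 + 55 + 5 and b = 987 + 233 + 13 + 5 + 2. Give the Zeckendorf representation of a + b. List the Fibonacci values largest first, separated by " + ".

987 + 377 + 144 + 21 + 3 + 1

The two numbers are 293 and 1240, so their sum is 1533.
Repeatedly subtract the largest Fibonacci number that fits:
987 ≤ 1533 < 1597, so take 987; remainder 546
377 ≤ 546 < 610, so take 377; remainder 169
144 ≤ 169 < 233, so take 144; remainder 25
21 ≤ 25 < 34, so take 21; remainder 4
3 ≤ 4 < 5, so take 3; remainder 1
1 ≤ 1 < 2, so take 1; remainder 0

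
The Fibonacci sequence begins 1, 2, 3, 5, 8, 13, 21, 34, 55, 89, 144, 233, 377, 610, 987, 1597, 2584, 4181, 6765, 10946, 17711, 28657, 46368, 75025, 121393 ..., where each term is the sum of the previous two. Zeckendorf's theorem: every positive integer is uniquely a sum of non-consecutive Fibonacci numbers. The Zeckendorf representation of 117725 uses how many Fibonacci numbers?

Greedy algorithm:
take 75025 (≤ 117725); 117725 − 75025 = 42700
take 28657 (≤ 42700); 42700 − 28657 = 14043
take 10946 (≤ 14043); 14043 − 10946 = 3097
take 2584 (≤ 3097); 3097 − 2584 = 513
take 377 (≤ 513); 513 − 377 = 136
take 89 (≤ 136); 136 − 89 = 47
take 34 (≤ 47); 47 − 34 = 13
take 13 (≤ 13); 13 − 13 = 0
117725 = 75025 + 28657 + 10946 + 2584 + 377 + 89 + 34 + 13, which has 8 terms.

8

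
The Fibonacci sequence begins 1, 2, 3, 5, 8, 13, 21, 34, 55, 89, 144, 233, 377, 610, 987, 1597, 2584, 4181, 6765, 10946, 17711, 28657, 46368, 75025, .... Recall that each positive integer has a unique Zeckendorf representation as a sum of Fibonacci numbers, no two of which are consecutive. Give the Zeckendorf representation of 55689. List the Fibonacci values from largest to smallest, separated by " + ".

46368 + 6765 + 1597 + 610 + 233 + 89 + 21 + 5 + 1

Greedily peel off the largest Fibonacci term at each step:
55689 − 46368 = 9321
9321 − 6765 = 2556
2556 − 1597 = 959
959 − 610 = 349
349 − 233 = 116
116 − 89 = 27
27 − 21 = 6
6 − 5 = 1
1 − 1 = 0
So 55689 = 46368 + 6765 + 1597 + 610 + 233 + 89 + 21 + 5 + 1, with no two terms consecutive in the sequence.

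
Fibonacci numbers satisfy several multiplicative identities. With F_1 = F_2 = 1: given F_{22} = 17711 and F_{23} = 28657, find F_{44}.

By the doubling identity F_{2k} = F_k(2F_{k+1} − F_k): F_{44} = 17711·(2·28657 − 17711) = 17711·39603 = 701408733.

701408733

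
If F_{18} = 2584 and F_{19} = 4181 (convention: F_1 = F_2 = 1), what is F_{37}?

24157817

By F_{2k+1} = F_k² + F_{k+1}²: F_{37} = 2584² + 4181² = 6677056 + 17480761 = 24157817.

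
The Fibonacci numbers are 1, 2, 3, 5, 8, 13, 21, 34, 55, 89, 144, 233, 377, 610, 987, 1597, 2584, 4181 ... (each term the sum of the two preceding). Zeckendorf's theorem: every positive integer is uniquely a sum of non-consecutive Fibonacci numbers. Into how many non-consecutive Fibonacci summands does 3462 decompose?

take 2584 (≤ 3462); 3462 − 2584 = 878
take 610 (≤ 878); 878 − 610 = 268
take 233 (≤ 268); 268 − 233 = 35
take 34 (≤ 35); 35 − 34 = 1
take 1 (≤ 1); 1 − 1 = 0
3462 = 2584 + 610 + 233 + 34 + 1, which has 5 terms.

5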